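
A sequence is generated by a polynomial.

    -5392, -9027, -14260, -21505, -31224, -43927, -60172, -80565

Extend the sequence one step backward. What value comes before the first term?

-2989

-3635, -5233, -7245, -9719, -12703, -16245, -20393
-1598, -2012, -2474, -2984, -3542, -4148
-414, -462, -510, -558, -606
-48, -48, -48, -48
The fourth differences are constant at -48.
Work back: -414 + 48 = -366;  -1598 + 366 = -1232;  -3635 + 1232 = -2403;  -5392 + 2403 = -2989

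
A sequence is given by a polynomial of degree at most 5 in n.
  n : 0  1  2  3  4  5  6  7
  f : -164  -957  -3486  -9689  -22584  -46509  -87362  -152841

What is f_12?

-1275296

First differences: -793  -2529  -6203  -12895  -23925  -40853  -65479
Second differences: -1736  -3674  -6692  -11030  -16928  -24626
Third differences: -1938  -3018  -4338  -5898  -7698
Fourth differences: -1080  -1320  -1560  -1800
Fifth differences: -240  -240  -240
The fifth differences are constant (-240).
-1800 − 240 = -2040;  -7698 − 2040 = -9738;  -24626 − 9738 = -34364;  -65479 − 34364 = -99843;  -152841 − 99843 = -252684
-2040 − 240 = -2280;  -9738 − 2280 = -12018;  -34364 − 12018 = -46382;  -99843 − 46382 = -146225;  -252684 − 146225 = -398909
-2280 − 240 = -2520;  -12018 − 2520 = -14538;  -46382 − 14538 = -60920;  -146225 − 60920 = -207145;  -398909 − 207145 = -606054
-2520 − 240 = -2760;  -14538 − 2760 = -17298;  -60920 − 17298 = -78218;  -207145 − 78218 = -285363;  -606054 − 285363 = -891417
-2760 − 240 = -3000;  -17298 − 3000 = -20298;  -78218 − 20298 = -98516;  -285363 − 98516 = -383879;  -891417 − 383879 = -1275296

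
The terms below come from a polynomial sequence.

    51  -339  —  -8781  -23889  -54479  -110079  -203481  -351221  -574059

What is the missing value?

-2411

Using the last 7 terms:
First differences: -15108, -30590, -55600, -93402, -147740, -222838
Second differences: -15482, -25010, -37802, -54338, -75098
Third differences: -9528, -12792, -16536, -20760
Fourth differences: -3264, -3744, -4224
Fifth differences: -480, -480
Constant fifth difference = -480.
Extend backward: -3264 + 480 = -2784;  -9528 + 2784 = -6744;  -15482 + 6744 = -8738;  -15108 + 8738 = -6370;  -8781 + 6370 = -2411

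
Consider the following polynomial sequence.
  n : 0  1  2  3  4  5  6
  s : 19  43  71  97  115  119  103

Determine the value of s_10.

First differences: 24  28  26  18  4  -16
Second differences: 4  -2  -8  -14  -20
Third differences: -6  -6  -6  -6
Third differences constant at -6.
-20 − 6 = -26;  -16 − 26 = -42;  103 − 42 = 61
-26 − 6 = -32;  -42 − 32 = -74;  61 − 74 = -13
-32 − 6 = -38;  -74 − 38 = -112;  -13 − 112 = -125
-38 − 6 = -44;  -112 − 44 = -156;  -125 − 156 = -281

-281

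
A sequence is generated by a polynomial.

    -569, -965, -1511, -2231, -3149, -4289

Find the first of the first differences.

-396

First differences: -396, -546, -720, -918, -1140
Second differences: -150, -174, -198, -222
Third differences: -24, -24, -24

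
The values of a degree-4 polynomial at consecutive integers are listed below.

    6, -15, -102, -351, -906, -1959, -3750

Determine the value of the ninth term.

First differences: -21 , -87 , -249 , -555 , -1053 , -1791
Second differences: -66 , -162 , -306 , -498 , -738
Third differences: -96 , -144 , -192 , -240
Fourth differences: -48 , -48 , -48
Constant fourth difference = -48, so extend:
-240 − 48 = -288;  -738 − 288 = -1026;  -1791 − 1026 = -2817;  -3750 − 2817 = -6567
-288 − 48 = -336;  -1026 − 336 = -1362;  -2817 − 1362 = -4179;  -6567 − 4179 = -10746

-10746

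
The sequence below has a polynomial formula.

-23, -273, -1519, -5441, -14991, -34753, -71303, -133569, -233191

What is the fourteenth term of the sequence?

First differences: -250, -1246, -3922, -9550, -19762, -36550, -62266, -99622
Second differences: -996, -2676, -5628, -10212, -16788, -25716, -37356
Third differences: -1680, -2952, -4584, -6576, -8928, -11640
Fourth differences: -1272, -1632, -1992, -2352, -2712
Fifth differences: -360, -360, -360, -360
The fifth differences are constant (-360).
-2712 − 360 = -3072;  -11640 − 3072 = -14712;  -37356 − 14712 = -52068;  -99622 − 52068 = -151690;  -233191 − 151690 = -384881
-3072 − 360 = -3432;  -14712 − 3432 = -18144;  -52068 − 18144 = -70212;  -151690 − 70212 = -221902;  -384881 − 221902 = -606783
-3432 − 360 = -3792;  -18144 − 3792 = -21936;  -70212 − 21936 = -92148;  -221902 − 92148 = -314050;  -606783 − 314050 = -920833
-3792 − 360 = -4152;  -21936 − 4152 = -26088;  -92148 − 26088 = -118236;  -314050 − 118236 = -432286;  -920833 − 432286 = -1353119
-4152 − 360 = -4512;  -26088 − 4512 = -30600;  -118236 − 30600 = -148836;  -432286 − 148836 = -581122;  -1353119 − 581122 = -1934241

-1934241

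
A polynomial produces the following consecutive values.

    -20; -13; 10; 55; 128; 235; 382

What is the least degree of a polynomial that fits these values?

3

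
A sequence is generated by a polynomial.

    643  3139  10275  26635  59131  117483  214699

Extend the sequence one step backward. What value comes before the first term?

Δ: 2496  7136  16360  32496  58352  97216
Δ²: 4640  9224  16136  25856  38864
Δ³: 4584  6912  9720  13008
Δ⁴: 2328  2808  3288
Δ⁵: 480  480
The fifth differences are constant at 480.
Work back: 2328 − 480 = 1848;  4584 − 1848 = 2736;  4640 − 2736 = 1904;  2496 − 1904 = 592;  643 − 592 = 51

51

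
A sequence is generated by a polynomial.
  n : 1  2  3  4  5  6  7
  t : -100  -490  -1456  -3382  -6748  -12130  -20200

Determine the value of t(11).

-96160

Δ: -390, -966, -1926, -3366, -5382, -8070
Δ²: -576, -960, -1440, -2016, -2688
Δ³: -384, -480, -576, -672
Δ⁴: -96, -96, -96
The fourth differences are constant (-96).
-672 − 96 = -768;  -2688 − 768 = -3456;  -8070 − 3456 = -11526;  -20200 − 11526 = -31726
-768 − 96 = -864;  -3456 − 864 = -4320;  -11526 − 4320 = -15846;  -31726 − 15846 = -47572
-864 − 96 = -960;  -4320 − 960 = -5280;  -15846 − 5280 = -21126;  -47572 − 21126 = -68698
-960 − 96 = -1056;  -5280 − 1056 = -6336;  -21126 − 6336 = -27462;  -68698 − 27462 = -96160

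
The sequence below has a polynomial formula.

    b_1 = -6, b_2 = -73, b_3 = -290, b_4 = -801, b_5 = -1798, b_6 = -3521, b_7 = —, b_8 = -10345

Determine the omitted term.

Using the first 6 terms:
D1: -67, -217, -511, -997, -1723
D2: -150, -294, -486, -726
D3: -144, -192, -240
D4: -48, -48
Constant fourth difference = -48.
Extend forward: -240 − 48 = -288;  -726 − 288 = -1014;  -1723 − 1014 = -2737;  -3521 − 2737 = -6258

-6258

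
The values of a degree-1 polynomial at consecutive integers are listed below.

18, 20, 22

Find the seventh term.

Δ: 2 , 2
Constant first difference = 2, so extend:
22 + 2 = 24
24 + 2 = 26
26 + 2 = 28
28 + 2 = 30

30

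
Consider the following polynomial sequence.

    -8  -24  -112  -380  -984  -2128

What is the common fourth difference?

-48

D1: -16, -88, -268, -604, -1144
D2: -72, -180, -336, -540
D3: -108, -156, -204
D4: -48, -48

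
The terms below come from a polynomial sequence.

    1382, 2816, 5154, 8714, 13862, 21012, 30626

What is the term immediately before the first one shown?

D1: 1434  2338  3560  5148  7150  9614
D2: 904  1222  1588  2002  2464
D3: 318  366  414  462
D4: 48  48  48
The fourth differences are constant at 48.
Work back: 318 − 48 = 270;  904 − 270 = 634;  1434 − 634 = 800;  1382 − 800 = 582

582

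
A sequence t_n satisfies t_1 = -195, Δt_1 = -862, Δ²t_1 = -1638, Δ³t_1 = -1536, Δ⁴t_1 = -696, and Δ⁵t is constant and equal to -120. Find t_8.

-121267

Build the table forward from the leading diagonal:
Δ⁵: -120, -120, -120, -120, -120, -120, -120, -120
Δ⁴: -696, -816, -936, -1056, -1176, -1296, -1416, -1536
Δ³: -1536, -2232, -3048, -3984, -5040, -6216, -7512, -8928
Δ²: -1638, -3174, -5406, -8454, -12438, -17478, -23694, -31206
Δ: -862, -2500, -5674, -11080, -19534, -31972, -49450, -73144
t: -195, -1057, -3557, -9231, -20311, -39845, -71817, -121267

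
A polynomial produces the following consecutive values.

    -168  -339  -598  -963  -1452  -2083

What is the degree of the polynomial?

3

First differences: -171, -259, -365, -489, -631
Second differences: -88, -106, -124, -142
Third differences: -18, -18, -18
The third differences are constant, so the polynomial has degree 3.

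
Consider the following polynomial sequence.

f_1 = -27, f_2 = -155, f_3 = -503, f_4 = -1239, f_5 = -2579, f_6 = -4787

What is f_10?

Δ: -128  -348  -736  -1340  -2208
Δ²: -220  -388  -604  -868
Δ³: -168  -216  -264
Δ⁴: -48  -48
Fourth differences constant at -48.
-264 − 48 = -312;  -868 − 312 = -1180;  -2208 − 1180 = -3388;  -4787 − 3388 = -8175
-312 − 48 = -360;  -1180 − 360 = -1540;  -3388 − 1540 = -4928;  -8175 − 4928 = -13103
-360 − 48 = -408;  -1540 − 408 = -1948;  -4928 − 1948 = -6876;  -13103 − 6876 = -19979
-408 − 48 = -456;  -1948 − 456 = -2404;  -6876 − 2404 = -9280;  -19979 − 9280 = -29259

-29259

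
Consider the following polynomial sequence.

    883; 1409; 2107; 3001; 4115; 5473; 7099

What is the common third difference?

24

Δ: 526, 698, 894, 1114, 1358, 1626
Δ²: 172, 196, 220, 244, 268
Δ³: 24, 24, 24, 24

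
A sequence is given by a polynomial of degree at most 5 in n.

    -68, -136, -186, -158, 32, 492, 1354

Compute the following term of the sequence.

First differences: -68, -50, 28, 190, 460, 862
Second differences: 18, 78, 162, 270, 402
Third differences: 60, 84, 108, 132
Fourth differences: 24, 24, 24
Fourth differences constant at 24.
132 + 24 = 156;  402 + 156 = 558;  862 + 558 = 1420;  1354 + 1420 = 2774

2774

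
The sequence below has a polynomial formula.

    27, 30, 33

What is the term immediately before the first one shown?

First differences: 3  3
The first differences are constant at 3.
Work back: 27 − 3 = 24

24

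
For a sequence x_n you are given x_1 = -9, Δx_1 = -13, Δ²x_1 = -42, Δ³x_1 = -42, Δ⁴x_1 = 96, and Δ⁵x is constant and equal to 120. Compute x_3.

Build the table forward from the leading diagonal:
Fifth differences: 120, 120, 120
Fourth differences: 96, 216, 336
Third differences: -42, 54, 270
Second differences: -42, -84, -30
First differences: -13, -55, -139
x: -9, -22, -77

-77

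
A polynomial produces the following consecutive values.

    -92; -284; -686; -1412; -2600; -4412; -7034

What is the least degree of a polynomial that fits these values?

Δ: -192, -402, -726, -1188, -1812, -2622
Δ²: -210, -324, -462, -624, -810
Δ³: -114, -138, -162, -186
Δ⁴: -24, -24, -24
The fourth differences are constant, so the polynomial has degree 4.

4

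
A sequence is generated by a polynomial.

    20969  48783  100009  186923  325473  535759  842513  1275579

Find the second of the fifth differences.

D1: 27814, 51226, 86914, 138550, 210286, 306754, 433066
D2: 23412, 35688, 51636, 71736, 96468, 126312
D3: 12276, 15948, 20100, 24732, 29844
D4: 3672, 4152, 4632, 5112
D5: 480, 480, 480

480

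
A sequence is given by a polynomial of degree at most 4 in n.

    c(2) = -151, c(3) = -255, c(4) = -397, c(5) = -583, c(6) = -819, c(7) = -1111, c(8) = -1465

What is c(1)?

First differences: -104, -142, -186, -236, -292, -354
Second differences: -38, -44, -50, -56, -62
Third differences: -6, -6, -6, -6
The third differences are constant at -6.
Work back: -38 + 6 = -32;  -104 + 32 = -72;  -151 + 72 = -79

-79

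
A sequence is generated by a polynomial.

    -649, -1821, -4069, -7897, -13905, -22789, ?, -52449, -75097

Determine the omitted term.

-35341

Using the first 6 terms:
-1172  -2248  -3828  -6008  -8884
-1076  -1580  -2180  -2876
-504  -600  -696
-96  -96
Constant fourth difference = -96.
Extend forward: -696 − 96 = -792;  -2876 − 792 = -3668;  -8884 − 3668 = -12552;  -22789 − 12552 = -35341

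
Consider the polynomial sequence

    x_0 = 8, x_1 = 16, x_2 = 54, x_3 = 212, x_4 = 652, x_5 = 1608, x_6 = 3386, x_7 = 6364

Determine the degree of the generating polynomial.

8, 38, 158, 440, 956, 1778, 2978
30, 120, 282, 516, 822, 1200
90, 162, 234, 306, 378
72, 72, 72, 72
The fourth differences are constant, so the polynomial has degree 4.

4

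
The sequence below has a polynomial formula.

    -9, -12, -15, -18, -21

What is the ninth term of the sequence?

-33

D1: -3, -3, -3, -3
First differences constant at -3.
-21 − 3 = -24
-24 − 3 = -27
-27 − 3 = -30
-30 − 3 = -33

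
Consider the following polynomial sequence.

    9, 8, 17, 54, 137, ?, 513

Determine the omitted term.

Using the first 5 terms:
D1: -1  9  37  83
D2: 10  28  46
D3: 18  18
Constant third difference = 18.
Extend forward: 46 + 18 = 64;  83 + 64 = 147;  137 + 147 = 284

284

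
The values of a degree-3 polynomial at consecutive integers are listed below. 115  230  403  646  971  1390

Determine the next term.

1915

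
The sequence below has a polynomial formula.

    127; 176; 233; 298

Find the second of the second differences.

First differences: 49, 57, 65
Second differences: 8, 8

8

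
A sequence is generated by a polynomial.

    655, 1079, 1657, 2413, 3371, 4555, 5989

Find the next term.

7697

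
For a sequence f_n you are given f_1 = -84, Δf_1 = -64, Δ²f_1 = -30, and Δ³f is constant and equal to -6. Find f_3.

-242

Build the table forward from the leading diagonal:
D3: -6, -6, -6
D2: -30, -36, -42
D1: -64, -94, -130
f: -84, -148, -242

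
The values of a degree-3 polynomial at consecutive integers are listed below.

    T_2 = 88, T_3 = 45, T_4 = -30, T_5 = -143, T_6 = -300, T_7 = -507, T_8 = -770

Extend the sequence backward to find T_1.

-43, -75, -113, -157, -207, -263
-32, -38, -44, -50, -56
-6, -6, -6, -6
The third differences are constant at -6.
Work back: -32 + 6 = -26;  -43 + 26 = -17;  88 + 17 = 105

105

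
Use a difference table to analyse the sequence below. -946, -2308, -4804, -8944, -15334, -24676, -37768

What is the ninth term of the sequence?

Δ: -1362, -2496, -4140, -6390, -9342, -13092
Δ²: -1134, -1644, -2250, -2952, -3750
Δ³: -510, -606, -702, -798
Δ⁴: -96, -96, -96
Fourth differences constant at -96.
-798 − 96 = -894;  -3750 − 894 = -4644;  -13092 − 4644 = -17736;  -37768 − 17736 = -55504
-894 − 96 = -990;  -4644 − 990 = -5634;  -17736 − 5634 = -23370;  -55504 − 23370 = -78874

-78874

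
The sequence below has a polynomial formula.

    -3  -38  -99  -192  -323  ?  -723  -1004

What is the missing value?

Using the first 5 terms:
First differences: -35  -61  -93  -131
Second differences: -26  -32  -38
Third differences: -6  -6
Constant third difference = -6.
Extend forward: -38 − 6 = -44;  -131 − 44 = -175;  -323 − 175 = -498

-498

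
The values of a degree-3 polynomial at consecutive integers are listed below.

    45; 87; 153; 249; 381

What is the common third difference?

6

First differences: 42, 66, 96, 132
Second differences: 24, 30, 36
Third differences: 6, 6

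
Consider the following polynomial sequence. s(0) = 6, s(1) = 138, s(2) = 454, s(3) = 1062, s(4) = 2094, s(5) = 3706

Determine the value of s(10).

27606

D1: 132, 316, 608, 1032, 1612
D2: 184, 292, 424, 580
D3: 108, 132, 156
D4: 24, 24
The fourth differences are constant (24).
156 + 24 = 180;  580 + 180 = 760;  1612 + 760 = 2372;  3706 + 2372 = 6078
180 + 24 = 204;  760 + 204 = 964;  2372 + 964 = 3336;  6078 + 3336 = 9414
204 + 24 = 228;  964 + 228 = 1192;  3336 + 1192 = 4528;  9414 + 4528 = 13942
228 + 24 = 252;  1192 + 252 = 1444;  4528 + 1444 = 5972;  13942 + 5972 = 19914
252 + 24 = 276;  1444 + 276 = 1720;  5972 + 1720 = 7692;  19914 + 7692 = 27606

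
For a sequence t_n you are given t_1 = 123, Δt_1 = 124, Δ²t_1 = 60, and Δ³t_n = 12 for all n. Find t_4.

Build the table forward from the leading diagonal:
Third differences: 12, 12, 12, 12
Second differences: 60, 72, 84, 96
First differences: 124, 184, 256, 340
t: 123, 247, 431, 687

687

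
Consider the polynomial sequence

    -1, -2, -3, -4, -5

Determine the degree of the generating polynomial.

1

Δ: -1, -1, -1, -1
The first differences are constant, so the polynomial has degree 1.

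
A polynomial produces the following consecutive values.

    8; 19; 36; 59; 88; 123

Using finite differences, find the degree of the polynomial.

11, 17, 23, 29, 35
6, 6, 6, 6
The second differences are constant, so the polynomial has degree 2.

2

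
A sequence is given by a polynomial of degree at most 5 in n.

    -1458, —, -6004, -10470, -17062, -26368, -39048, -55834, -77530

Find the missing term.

Using the last 7 terms:
First differences: -4466, -6592, -9306, -12680, -16786, -21696
Second differences: -2126, -2714, -3374, -4106, -4910
Third differences: -588, -660, -732, -804
Fourth differences: -72, -72, -72
Constant fourth difference = -72.
Extend backward: -588 + 72 = -516;  -2126 + 516 = -1610;  -4466 + 1610 = -2856;  -6004 + 2856 = -3148

-3148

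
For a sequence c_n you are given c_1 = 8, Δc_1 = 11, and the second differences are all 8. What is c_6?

Build the table forward from the leading diagonal:
Second differences: 8  8  8  8  8  8
First differences: 11  19  27  35  43  51
c: 8  19  38  65  100  143

143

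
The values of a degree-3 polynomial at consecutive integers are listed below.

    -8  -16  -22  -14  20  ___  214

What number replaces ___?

Using the first 5 terms:
D1: -8, -6, 8, 34
D2: 2, 14, 26
D3: 12, 12
Constant third difference = 12.
Extend forward: 26 + 12 = 38;  34 + 38 = 72;  20 + 72 = 92

92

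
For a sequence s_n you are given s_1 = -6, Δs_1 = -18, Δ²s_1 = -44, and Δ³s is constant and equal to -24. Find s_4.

-216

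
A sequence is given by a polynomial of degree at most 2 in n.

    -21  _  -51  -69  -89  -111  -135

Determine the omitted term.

-35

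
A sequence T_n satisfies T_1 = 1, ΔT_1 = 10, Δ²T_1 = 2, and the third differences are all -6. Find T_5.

29

Build the table forward from the leading diagonal:
Third differences: -6, -6, -6, -6, -6
Second differences: 2, -4, -10, -16, -22
First differences: 10, 12, 8, -2, -18
T: 1, 11, 23, 31, 29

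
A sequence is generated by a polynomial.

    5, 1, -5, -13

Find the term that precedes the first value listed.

7

Δ: -4  -6  -8
Δ²: -2  -2
The second differences are constant at -2.
Work back: -4 + 2 = -2;  5 + 2 = 7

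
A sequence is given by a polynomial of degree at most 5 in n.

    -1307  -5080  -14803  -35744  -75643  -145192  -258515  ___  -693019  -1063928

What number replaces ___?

-433648

Using the first 7 terms:
Δ: -3773  -9723  -20941  -39899  -69549  -113323
Δ²: -5950  -11218  -18958  -29650  -43774
Δ³: -5268  -7740  -10692  -14124
Δ⁴: -2472  -2952  -3432
Δ⁵: -480  -480
Constant fifth difference = -480.
Extend forward: -3432 − 480 = -3912;  -14124 − 3912 = -18036;  -43774 − 18036 = -61810;  -113323 − 61810 = -175133;  -258515 − 175133 = -433648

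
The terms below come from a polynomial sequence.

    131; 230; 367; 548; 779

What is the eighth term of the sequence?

D1: 99  137  181  231
D2: 38  44  50
D3: 6  6
Constant third difference = 6, so extend:
50 + 6 = 56;  231 + 56 = 287;  779 + 287 = 1066
56 + 6 = 62;  287 + 62 = 349;  1066 + 349 = 1415
62 + 6 = 68;  349 + 68 = 417;  1415 + 417 = 1832

1832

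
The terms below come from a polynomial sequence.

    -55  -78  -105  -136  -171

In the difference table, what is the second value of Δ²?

D1: -23, -27, -31, -35
D2: -4, -4, -4

-4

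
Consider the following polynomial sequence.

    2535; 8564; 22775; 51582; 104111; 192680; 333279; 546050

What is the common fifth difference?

D1: 6029, 14211, 28807, 52529, 88569, 140599, 212771
D2: 8182, 14596, 23722, 36040, 52030, 72172
D3: 6414, 9126, 12318, 15990, 20142
D4: 2712, 3192, 3672, 4152
D5: 480, 480, 480

480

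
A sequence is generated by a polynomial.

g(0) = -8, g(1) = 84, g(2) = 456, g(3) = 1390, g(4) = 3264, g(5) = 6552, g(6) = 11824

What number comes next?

19746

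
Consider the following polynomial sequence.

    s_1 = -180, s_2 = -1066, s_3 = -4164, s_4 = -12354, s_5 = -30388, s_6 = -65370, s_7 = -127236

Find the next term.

Δ: -886, -3098, -8190, -18034, -34982, -61866
Δ²: -2212, -5092, -9844, -16948, -26884
Δ³: -2880, -4752, -7104, -9936
Δ⁴: -1872, -2352, -2832
Δ⁵: -480, -480
Constant fifth difference = -480, so extend:
-2832 − 480 = -3312;  -9936 − 3312 = -13248;  -26884 − 13248 = -40132;  -61866 − 40132 = -101998;  -127236 − 101998 = -229234

-229234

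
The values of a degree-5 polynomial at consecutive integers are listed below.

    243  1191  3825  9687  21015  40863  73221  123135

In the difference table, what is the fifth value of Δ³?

5046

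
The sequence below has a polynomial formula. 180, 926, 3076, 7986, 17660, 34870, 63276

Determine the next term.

107546

D1: 746, 2150, 4910, 9674, 17210, 28406
D2: 1404, 2760, 4764, 7536, 11196
D3: 1356, 2004, 2772, 3660
D4: 648, 768, 888
D5: 120, 120
Fifth differences constant at 120.
888 + 120 = 1008;  3660 + 1008 = 4668;  11196 + 4668 = 15864;  28406 + 15864 = 44270;  63276 + 44270 = 107546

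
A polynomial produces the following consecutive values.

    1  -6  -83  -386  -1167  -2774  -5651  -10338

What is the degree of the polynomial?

-7, -77, -303, -781, -1607, -2877, -4687
-70, -226, -478, -826, -1270, -1810
-156, -252, -348, -444, -540
-96, -96, -96, -96
The fourth differences are constant, so the polynomial has degree 4.

4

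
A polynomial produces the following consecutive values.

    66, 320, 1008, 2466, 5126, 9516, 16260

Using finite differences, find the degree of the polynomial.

D1: 254, 688, 1458, 2660, 4390, 6744
D2: 434, 770, 1202, 1730, 2354
D3: 336, 432, 528, 624
D4: 96, 96, 96
The fourth differences are constant, so the polynomial has degree 4.

4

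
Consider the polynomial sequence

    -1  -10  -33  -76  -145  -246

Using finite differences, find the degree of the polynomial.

-9, -23, -43, -69, -101
-14, -20, -26, -32
-6, -6, -6
The third differences are constant, so the polynomial has degree 3.

3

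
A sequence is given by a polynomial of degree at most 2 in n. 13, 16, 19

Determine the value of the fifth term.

25

3  3
The first differences are constant (3).
19 + 3 = 22
22 + 3 = 25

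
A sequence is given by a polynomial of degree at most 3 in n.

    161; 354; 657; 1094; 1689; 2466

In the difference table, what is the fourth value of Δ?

595

First differences: 193, 303, 437, 595, 777
Second differences: 110, 134, 158, 182
Third differences: 24, 24, 24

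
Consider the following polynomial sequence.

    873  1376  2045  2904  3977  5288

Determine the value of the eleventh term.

First differences: 503  669  859  1073  1311
Second differences: 166  190  214  238
Third differences: 24  24  24
Third differences constant at 24.
238 + 24 = 262;  1311 + 262 = 1573;  5288 + 1573 = 6861
262 + 24 = 286;  1573 + 286 = 1859;  6861 + 1859 = 8720
286 + 24 = 310;  1859 + 310 = 2169;  8720 + 2169 = 10889
310 + 24 = 334;  2169 + 334 = 2503;  10889 + 2503 = 13392
334 + 24 = 358;  2503 + 358 = 2861;  13392 + 2861 = 16253

16253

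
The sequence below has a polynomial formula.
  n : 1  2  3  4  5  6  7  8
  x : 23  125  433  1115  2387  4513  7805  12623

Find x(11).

40553

Δ: 102 , 308 , 682 , 1272 , 2126 , 3292 , 4818
Δ²: 206 , 374 , 590 , 854 , 1166 , 1526
Δ³: 168 , 216 , 264 , 312 , 360
Δ⁴: 48 , 48 , 48 , 48
Constant fourth difference = 48, so extend:
360 + 48 = 408;  1526 + 408 = 1934;  4818 + 1934 = 6752;  12623 + 6752 = 19375
408 + 48 = 456;  1934 + 456 = 2390;  6752 + 2390 = 9142;  19375 + 9142 = 28517
456 + 48 = 504;  2390 + 504 = 2894;  9142 + 2894 = 12036;  28517 + 12036 = 40553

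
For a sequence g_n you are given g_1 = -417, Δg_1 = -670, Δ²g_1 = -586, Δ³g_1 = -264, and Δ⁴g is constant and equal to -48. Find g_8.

Build the table forward from the leading diagonal:
D4: -48  -48  -48  -48  -48  -48  -48  -48
D3: -264  -312  -360  -408  -456  -504  -552  -600
D2: -586  -850  -1162  -1522  -1930  -2386  -2890  -3442
D1: -670  -1256  -2106  -3268  -4790  -6720  -9106  -11996
g: -417  -1087  -2343  -4449  -7717  -12507  -19227  -28333

-28333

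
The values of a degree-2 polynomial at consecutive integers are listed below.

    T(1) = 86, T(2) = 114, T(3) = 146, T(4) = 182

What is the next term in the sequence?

222

D1: 28  32  36
D2: 4  4
The second differences are constant (4).
36 + 4 = 40;  182 + 40 = 222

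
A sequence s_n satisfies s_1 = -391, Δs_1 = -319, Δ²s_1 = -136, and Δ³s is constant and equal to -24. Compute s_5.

-2579

Build the table forward from the leading diagonal:
Third differences: -24  -24  -24  -24  -24
Second differences: -136  -160  -184  -208  -232
First differences: -319  -455  -615  -799  -1007
s: -391  -710  -1165  -1780  -2579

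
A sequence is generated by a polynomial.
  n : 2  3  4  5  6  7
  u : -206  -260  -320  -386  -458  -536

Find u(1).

-54  -60  -66  -72  -78
-6  -6  -6  -6
The second differences are constant at -6.
Work back: -54 + 6 = -48;  -206 + 48 = -158

-158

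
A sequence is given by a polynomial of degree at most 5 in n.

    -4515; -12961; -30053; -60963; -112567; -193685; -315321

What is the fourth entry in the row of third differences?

First differences: -8446, -17092, -30910, -51604, -81118, -121636
Second differences: -8646, -13818, -20694, -29514, -40518
Third differences: -5172, -6876, -8820, -11004
Fourth differences: -1704, -1944, -2184
Fifth differences: -240, -240

-11004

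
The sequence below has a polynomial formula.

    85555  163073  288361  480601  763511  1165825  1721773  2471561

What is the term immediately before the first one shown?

D1: 77518, 125288, 192240, 282910, 402314, 555948, 749788
D2: 47770, 66952, 90670, 119404, 153634, 193840
D3: 19182, 23718, 28734, 34230, 40206
D4: 4536, 5016, 5496, 5976
D5: 480, 480, 480
The fifth differences are constant at 480.
Work back: 4536 − 480 = 4056;  19182 − 4056 = 15126;  47770 − 15126 = 32644;  77518 − 32644 = 44874;  85555 − 44874 = 40681

40681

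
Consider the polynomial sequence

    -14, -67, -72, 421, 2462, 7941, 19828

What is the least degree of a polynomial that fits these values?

5

D1: -53, -5, 493, 2041, 5479, 11887
D2: 48, 498, 1548, 3438, 6408
D3: 450, 1050, 1890, 2970
D4: 600, 840, 1080
D5: 240, 240
The fifth differences are constant, so the polynomial has degree 5.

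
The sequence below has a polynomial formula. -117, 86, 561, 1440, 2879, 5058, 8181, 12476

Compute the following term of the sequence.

18195

D1: 203 , 475 , 879 , 1439 , 2179 , 3123 , 4295
D2: 272 , 404 , 560 , 740 , 944 , 1172
D3: 132 , 156 , 180 , 204 , 228
D4: 24 , 24 , 24 , 24
The fourth differences are constant (24).
228 + 24 = 252;  1172 + 252 = 1424;  4295 + 1424 = 5719;  12476 + 5719 = 18195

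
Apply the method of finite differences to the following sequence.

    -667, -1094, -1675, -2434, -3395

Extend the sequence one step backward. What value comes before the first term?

-370

D1: -427, -581, -759, -961
D2: -154, -178, -202
D3: -24, -24
The third differences are constant at -24.
Work back: -154 + 24 = -130;  -427 + 130 = -297;  -667 + 297 = -370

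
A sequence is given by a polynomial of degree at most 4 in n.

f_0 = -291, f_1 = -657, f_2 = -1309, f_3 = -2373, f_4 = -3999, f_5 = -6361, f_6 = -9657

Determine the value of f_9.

-27489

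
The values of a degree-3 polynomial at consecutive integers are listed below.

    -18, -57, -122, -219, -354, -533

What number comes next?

-39, -65, -97, -135, -179
-26, -32, -38, -44
-6, -6, -6
Constant third difference = -6, so extend:
-44 − 6 = -50;  -179 − 50 = -229;  -533 − 229 = -762

-762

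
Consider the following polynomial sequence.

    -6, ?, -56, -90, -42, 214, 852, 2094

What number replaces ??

Using the last 6 terms:
Δ: -34  48  256  638  1242
Δ²: 82  208  382  604
Δ³: 126  174  222
Δ⁴: 48  48
Constant fourth difference = 48.
Extend backward: 126 − 48 = 78;  82 − 78 = 4;  -34 − 4 = -38;  -56 + 38 = -18

-18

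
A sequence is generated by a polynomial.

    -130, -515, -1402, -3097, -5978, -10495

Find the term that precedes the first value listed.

D1: -385, -887, -1695, -2881, -4517
D2: -502, -808, -1186, -1636
D3: -306, -378, -450
D4: -72, -72
The fourth differences are constant at -72.
Work back: -306 + 72 = -234;  -502 + 234 = -268;  -385 + 268 = -117;  -130 + 117 = -13

-13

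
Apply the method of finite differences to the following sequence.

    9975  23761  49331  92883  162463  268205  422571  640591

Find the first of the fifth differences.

240

First differences: 13786, 25570, 43552, 69580, 105742, 154366, 218020
Second differences: 11784, 17982, 26028, 36162, 48624, 63654
Third differences: 6198, 8046, 10134, 12462, 15030
Fourth differences: 1848, 2088, 2328, 2568
Fifth differences: 240, 240, 240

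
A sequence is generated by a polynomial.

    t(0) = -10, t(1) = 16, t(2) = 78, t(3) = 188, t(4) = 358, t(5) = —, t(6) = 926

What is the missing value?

600

Using the first 5 terms:
First differences: 26  62  110  170
Second differences: 36  48  60
Third differences: 12  12
Constant third difference = 12.
Extend forward: 60 + 12 = 72;  170 + 72 = 242;  358 + 242 = 600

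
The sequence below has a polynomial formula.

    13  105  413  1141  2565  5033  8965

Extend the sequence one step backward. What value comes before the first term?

5

92  308  728  1424  2468  3932
216  420  696  1044  1464
204  276  348  420
72  72  72
The fourth differences are constant at 72.
Work back: 204 − 72 = 132;  216 − 132 = 84;  92 − 84 = 8;  13 − 8 = 5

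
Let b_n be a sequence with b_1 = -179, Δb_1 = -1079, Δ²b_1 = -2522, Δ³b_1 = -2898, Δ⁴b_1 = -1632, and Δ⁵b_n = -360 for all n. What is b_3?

Build the table forward from the leading diagonal:
D5: -360  -360  -360
D4: -1632  -1992  -2352
D3: -2898  -4530  -6522
D2: -2522  -5420  -9950
D1: -1079  -3601  -9021
b: -179  -1258  -4859

-4859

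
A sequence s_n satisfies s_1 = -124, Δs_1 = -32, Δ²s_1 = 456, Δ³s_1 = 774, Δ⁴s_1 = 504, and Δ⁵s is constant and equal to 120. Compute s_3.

268

Build the table forward from the leading diagonal:
Fifth differences: 120, 120, 120
Fourth differences: 504, 624, 744
Third differences: 774, 1278, 1902
Second differences: 456, 1230, 2508
First differences: -32, 424, 1654
s: -124, -156, 268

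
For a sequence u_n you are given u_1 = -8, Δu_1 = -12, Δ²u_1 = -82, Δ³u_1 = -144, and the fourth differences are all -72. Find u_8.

-9374

Build the table forward from the leading diagonal:
Fourth differences: -72  -72  -72  -72  -72  -72  -72  -72
Third differences: -144  -216  -288  -360  -432  -504  -576  -648
Second differences: -82  -226  -442  -730  -1090  -1522  -2026  -2602
First differences: -12  -94  -320  -762  -1492  -2582  -4104  -6130
u: -8  -20  -114  -434  -1196  -2688  -5270  -9374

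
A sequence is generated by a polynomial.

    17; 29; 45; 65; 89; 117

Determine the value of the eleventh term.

317

Δ: 12  16  20  24  28
Δ²: 4  4  4  4
The second differences are constant (4).
28 + 4 = 32;  117 + 32 = 149
32 + 4 = 36;  149 + 36 = 185
36 + 4 = 40;  185 + 40 = 225
40 + 4 = 44;  225 + 44 = 269
44 + 4 = 48;  269 + 48 = 317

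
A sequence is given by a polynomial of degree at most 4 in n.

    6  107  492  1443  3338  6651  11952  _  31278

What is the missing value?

19907

Using the first 7 terms:
First differences: 101  385  951  1895  3313  5301
Second differences: 284  566  944  1418  1988
Third differences: 282  378  474  570
Fourth differences: 96  96  96
Constant fourth difference = 96.
Extend forward: 570 + 96 = 666;  1988 + 666 = 2654;  5301 + 2654 = 7955;  11952 + 7955 = 19907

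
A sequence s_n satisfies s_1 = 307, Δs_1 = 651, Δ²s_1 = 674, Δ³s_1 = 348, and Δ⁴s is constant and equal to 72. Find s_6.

Build the table forward from the leading diagonal:
Δ⁴: 72, 72, 72, 72, 72, 72
Δ³: 348, 420, 492, 564, 636, 708
Δ²: 674, 1022, 1442, 1934, 2498, 3134
Δ: 651, 1325, 2347, 3789, 5723, 8221
s: 307, 958, 2283, 4630, 8419, 14142

14142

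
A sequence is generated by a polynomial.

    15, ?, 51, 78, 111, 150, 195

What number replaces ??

30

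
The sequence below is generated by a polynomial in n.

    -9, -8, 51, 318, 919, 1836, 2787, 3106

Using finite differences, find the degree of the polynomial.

Δ: 1, 59, 267, 601, 917, 951, 319
Δ²: 58, 208, 334, 316, 34, -632
Δ³: 150, 126, -18, -282, -666
Δ⁴: -24, -144, -264, -384
Δ⁵: -120, -120, -120
The fifth differences are constant, so the polynomial has degree 5.

5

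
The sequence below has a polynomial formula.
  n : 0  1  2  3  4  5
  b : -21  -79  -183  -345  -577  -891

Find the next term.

-1299

D1: -58 , -104 , -162 , -232 , -314
D2: -46 , -58 , -70 , -82
D3: -12 , -12 , -12
The third differences are constant (-12).
-82 − 12 = -94;  -314 − 94 = -408;  -891 − 408 = -1299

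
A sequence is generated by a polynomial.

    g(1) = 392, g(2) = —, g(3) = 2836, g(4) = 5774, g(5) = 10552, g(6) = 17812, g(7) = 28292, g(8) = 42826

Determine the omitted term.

1192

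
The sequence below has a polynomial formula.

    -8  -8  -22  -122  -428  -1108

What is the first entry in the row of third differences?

D1: 0, -14, -100, -306, -680
D2: -14, -86, -206, -374
D3: -72, -120, -168
D4: -48, -48

-72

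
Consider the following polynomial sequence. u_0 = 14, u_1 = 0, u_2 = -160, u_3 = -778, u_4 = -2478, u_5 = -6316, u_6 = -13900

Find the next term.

-27510

First differences: -14  -160  -618  -1700  -3838  -7584
Second differences: -146  -458  -1082  -2138  -3746
Third differences: -312  -624  -1056  -1608
Fourth differences: -312  -432  -552
Fifth differences: -120  -120
Constant fifth difference = -120, so extend:
-552 − 120 = -672;  -1608 − 672 = -2280;  -3746 − 2280 = -6026;  -7584 − 6026 = -13610;  -13900 − 13610 = -27510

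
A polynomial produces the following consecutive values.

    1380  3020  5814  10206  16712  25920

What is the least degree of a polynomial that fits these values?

4

D1: 1640, 2794, 4392, 6506, 9208
D2: 1154, 1598, 2114, 2702
D3: 444, 516, 588
D4: 72, 72
The fourth differences are constant, so the polynomial has degree 4.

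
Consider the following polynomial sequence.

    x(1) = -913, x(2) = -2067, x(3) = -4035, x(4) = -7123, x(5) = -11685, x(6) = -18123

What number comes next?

-26887

Δ: -1154  -1968  -3088  -4562  -6438
Δ²: -814  -1120  -1474  -1876
Δ³: -306  -354  -402
Δ⁴: -48  -48
Fourth differences constant at -48.
-402 − 48 = -450;  -1876 − 450 = -2326;  -6438 − 2326 = -8764;  -18123 − 8764 = -26887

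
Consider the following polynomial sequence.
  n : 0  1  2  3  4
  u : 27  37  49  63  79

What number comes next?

Δ: 10, 12, 14, 16
Δ²: 2, 2, 2
The second differences are constant (2).
16 + 2 = 18;  79 + 18 = 97

97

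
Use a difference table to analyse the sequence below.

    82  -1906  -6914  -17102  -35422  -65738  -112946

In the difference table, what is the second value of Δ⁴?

-912

D1: -1988, -5008, -10188, -18320, -30316, -47208
D2: -3020, -5180, -8132, -11996, -16892
D3: -2160, -2952, -3864, -4896
D4: -792, -912, -1032
D5: -120, -120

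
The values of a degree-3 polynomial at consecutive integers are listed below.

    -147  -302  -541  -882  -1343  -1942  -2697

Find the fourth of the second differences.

D1: -155, -239, -341, -461, -599, -755
D2: -84, -102, -120, -138, -156
D3: -18, -18, -18, -18

-138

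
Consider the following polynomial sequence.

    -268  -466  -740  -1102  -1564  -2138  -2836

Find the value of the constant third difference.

-12

First differences: -198, -274, -362, -462, -574, -698
Second differences: -76, -88, -100, -112, -124
Third differences: -12, -12, -12, -12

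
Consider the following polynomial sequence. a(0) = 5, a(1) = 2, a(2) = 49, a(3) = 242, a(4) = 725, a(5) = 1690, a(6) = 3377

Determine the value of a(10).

23825

-3, 47, 193, 483, 965, 1687
50, 146, 290, 482, 722
96, 144, 192, 240
48, 48, 48
The fourth differences are constant (48).
240 + 48 = 288;  722 + 288 = 1010;  1687 + 1010 = 2697;  3377 + 2697 = 6074
288 + 48 = 336;  1010 + 336 = 1346;  2697 + 1346 = 4043;  6074 + 4043 = 10117
336 + 48 = 384;  1346 + 384 = 1730;  4043 + 1730 = 5773;  10117 + 5773 = 15890
384 + 48 = 432;  1730 + 432 = 2162;  5773 + 2162 = 7935;  15890 + 7935 = 23825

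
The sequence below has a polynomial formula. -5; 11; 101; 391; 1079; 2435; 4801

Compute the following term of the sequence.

First differences: 16, 90, 290, 688, 1356, 2366
Second differences: 74, 200, 398, 668, 1010
Third differences: 126, 198, 270, 342
Fourth differences: 72, 72, 72
Fourth differences constant at 72.
342 + 72 = 414;  1010 + 414 = 1424;  2366 + 1424 = 3790;  4801 + 3790 = 8591

8591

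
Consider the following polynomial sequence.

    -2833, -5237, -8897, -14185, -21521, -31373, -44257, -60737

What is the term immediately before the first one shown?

D1: -2404  -3660  -5288  -7336  -9852  -12884  -16480
D2: -1256  -1628  -2048  -2516  -3032  -3596
D3: -372  -420  -468  -516  -564
D4: -48  -48  -48  -48
The fourth differences are constant at -48.
Work back: -372 + 48 = -324;  -1256 + 324 = -932;  -2404 + 932 = -1472;  -2833 + 1472 = -1361

-1361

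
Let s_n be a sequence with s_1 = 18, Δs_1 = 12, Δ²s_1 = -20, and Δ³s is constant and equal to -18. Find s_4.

-24

Build the table forward from the leading diagonal:
Δ³: -18, -18, -18, -18
Δ²: -20, -38, -56, -74
Δ: 12, -8, -46, -102
s: 18, 30, 22, -24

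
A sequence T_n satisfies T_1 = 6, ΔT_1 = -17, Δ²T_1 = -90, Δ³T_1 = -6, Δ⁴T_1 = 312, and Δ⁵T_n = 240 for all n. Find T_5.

-314

Build the table forward from the leading diagonal:
Fifth differences: 240, 240, 240, 240, 240
Fourth differences: 312, 552, 792, 1032, 1272
Third differences: -6, 306, 858, 1650, 2682
Second differences: -90, -96, 210, 1068, 2718
First differences: -17, -107, -203, 7, 1075
T: 6, -11, -118, -321, -314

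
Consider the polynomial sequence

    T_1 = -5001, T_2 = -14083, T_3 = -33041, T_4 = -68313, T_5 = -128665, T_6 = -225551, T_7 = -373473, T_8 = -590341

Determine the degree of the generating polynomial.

5

Δ: -9082, -18958, -35272, -60352, -96886, -147922, -216868
Δ²: -9876, -16314, -25080, -36534, -51036, -68946
Δ³: -6438, -8766, -11454, -14502, -17910
Δ⁴: -2328, -2688, -3048, -3408
Δ⁵: -360, -360, -360
The fifth differences are constant, so the polynomial has degree 5.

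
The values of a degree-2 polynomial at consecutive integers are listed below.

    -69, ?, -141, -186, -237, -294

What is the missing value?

-102

Using the last 4 terms:
D1: -45, -51, -57
D2: -6, -6
Constant second difference = -6.
Extend backward: -45 + 6 = -39;  -141 + 39 = -102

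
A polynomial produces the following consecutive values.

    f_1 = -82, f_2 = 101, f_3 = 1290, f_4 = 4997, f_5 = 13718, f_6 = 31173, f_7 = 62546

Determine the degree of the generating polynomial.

5

First differences: 183, 1189, 3707, 8721, 17455, 31373
Second differences: 1006, 2518, 5014, 8734, 13918
Third differences: 1512, 2496, 3720, 5184
Fourth differences: 984, 1224, 1464
Fifth differences: 240, 240
The fifth differences are constant, so the polynomial has degree 5.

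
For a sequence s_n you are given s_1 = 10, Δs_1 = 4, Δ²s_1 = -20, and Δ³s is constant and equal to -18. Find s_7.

Build the table forward from the leading diagonal:
Δ³: -18, -18, -18, -18, -18, -18, -18
Δ²: -20, -38, -56, -74, -92, -110, -128
Δ: 4, -16, -54, -110, -184, -276, -386
s: 10, 14, -2, -56, -166, -350, -626

-626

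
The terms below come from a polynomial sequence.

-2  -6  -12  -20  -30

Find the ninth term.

-90

Δ: -4, -6, -8, -10
Δ²: -2, -2, -2
Constant second difference = -2, so extend:
-10 − 2 = -12;  -30 − 12 = -42
-12 − 2 = -14;  -42 − 14 = -56
-14 − 2 = -16;  -56 − 16 = -72
-16 − 2 = -18;  -72 − 18 = -90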